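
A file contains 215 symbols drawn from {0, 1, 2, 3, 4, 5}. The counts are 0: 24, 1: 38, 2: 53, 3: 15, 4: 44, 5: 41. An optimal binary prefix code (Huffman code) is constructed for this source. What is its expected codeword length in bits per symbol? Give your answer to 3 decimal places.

Probabilities are the counts divided by 215.
Repeatedly combine the two least-probable nodes; the expected code length is the sum of the merged weights.
merge 3/43 + 24/215 → 39/215
merge 38/215 + 39/215 → 77/215
merge 41/215 + 44/215 → 17/43
merge 53/215 + 77/215 → 26/43
merge 17/43 + 26/43 → 1
L = 39/215 + 77/215 + 17/43 + 26/43 + 1 = 546/215 ≈ 2.540 bits/symbol.

2.540 bits/symbol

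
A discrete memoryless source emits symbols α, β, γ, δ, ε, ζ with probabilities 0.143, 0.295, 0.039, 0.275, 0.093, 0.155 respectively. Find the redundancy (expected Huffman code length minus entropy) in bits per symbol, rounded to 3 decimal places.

Entropy H = −Σ p log₂ p ≈ 2.3511 bits.
Huffman merges: 39/1000+93/1000→33/250; 33/250+143/1000→11/40; 31/200+11/40→43/100; 11/40+59/200→57/100; 43/100+57/100→1. L = 2407/1000 ≈ 2.4070.
L − H = 2.4070 − 2.3511 = 0.056 bits.

0.056 bits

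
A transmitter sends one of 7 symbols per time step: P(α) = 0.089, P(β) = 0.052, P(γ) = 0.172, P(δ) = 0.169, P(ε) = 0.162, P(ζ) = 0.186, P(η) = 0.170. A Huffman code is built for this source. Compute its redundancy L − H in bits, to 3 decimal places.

Entropy H = −Σ p log₂ p ≈ 2.7140 bits.
Huffman merges: 13/250+89/1000→141/1000; 141/1000+81/500→303/1000; 169/1000+17/100→339/1000; 43/250+93/500→179/500; 303/1000+339/1000→321/500; 179/500+321/500→1. L = 2783/1000 ≈ 2.7830.
L − H = 2.7830 − 2.7140 = 0.069 bits.

0.069 bits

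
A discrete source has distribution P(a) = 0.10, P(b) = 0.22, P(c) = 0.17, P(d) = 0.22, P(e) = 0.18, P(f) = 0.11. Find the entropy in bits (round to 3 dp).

2.524 bits

H = −Σ pᵢ log₂ pᵢ.
−0.10·log₂(0.10) = 0.3322
−0.22·log₂(0.22) = 0.4806
−0.17·log₂(0.17) = 0.4346
−0.22·log₂(0.22) = 0.4806
−0.18·log₂(0.18) = 0.4453
−0.11·log₂(0.11) = 0.3503
Sum ≈ 2.5235 → 2.524 bits.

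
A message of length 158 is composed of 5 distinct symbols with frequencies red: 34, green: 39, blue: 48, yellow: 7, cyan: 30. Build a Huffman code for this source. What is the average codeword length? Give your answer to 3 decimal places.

2.234 bits/symbol

Probabilities are the counts divided by 158.
Repeatedly combine the two least-probable nodes; the expected code length is the sum of the merged weights.
merge 7/158 + 15/79 → 37/158
merge 17/79 + 37/158 → 71/158
merge 39/158 + 24/79 → 87/158
merge 71/158 + 87/158 → 1
L = 37/158 + 71/158 + 87/158 + 1 = 353/158 ≈ 2.234 bits/symbol.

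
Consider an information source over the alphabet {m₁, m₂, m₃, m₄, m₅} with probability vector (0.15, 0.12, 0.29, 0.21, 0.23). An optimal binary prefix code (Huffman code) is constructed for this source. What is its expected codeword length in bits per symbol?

Repeatedly combine the two least-probable nodes; the expected code length is the sum of the merged weights.
merge 3/25 + 3/20 → 27/100
merge 21/100 + 23/100 → 11/25
merge 27/100 + 29/100 → 14/25
merge 11/25 + 14/25 → 1
L = 27/100 + 11/25 + 14/25 + 1 = 227/100 = 2.27 bits/symbol.

2.27 bits/symbol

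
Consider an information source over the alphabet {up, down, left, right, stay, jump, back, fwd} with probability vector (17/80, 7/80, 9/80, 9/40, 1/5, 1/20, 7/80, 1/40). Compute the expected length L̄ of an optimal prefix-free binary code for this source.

2.8 bits/symbol

Repeatedly combine the two least-probable nodes; the expected code length is the sum of the merged weights.
merge 1/40 + 1/20 → 3/40
merge 3/40 + 7/80 → 13/80
merge 7/80 + 9/80 → 1/5
merge 13/80 + 1/5 → 29/80
merge 1/5 + 17/80 → 33/80
merge 9/40 + 29/80 → 47/80
merge 33/80 + 47/80 → 1
L = 3/40 + 13/80 + 1/5 + 29/80 + 33/80 + 47/80 + 1 = 14/5 = 2.8 bits/symbol.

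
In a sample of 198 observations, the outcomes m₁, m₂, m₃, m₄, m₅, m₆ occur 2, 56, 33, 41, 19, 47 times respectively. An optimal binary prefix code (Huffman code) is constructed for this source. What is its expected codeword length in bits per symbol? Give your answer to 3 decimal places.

2.379 bits/symbol

Probabilities are the counts divided by 198.
Repeatedly combine the two least-probable nodes; the expected code length is the sum of the merged weights.
merge 1/99 + 19/198 → 7/66
merge 7/66 + 1/6 → 3/11
merge 41/198 + 47/198 → 4/9
merge 3/11 + 28/99 → 5/9
merge 4/9 + 5/9 → 1
L = 7/66 + 3/11 + 4/9 + 5/9 + 1 = 157/66 ≈ 2.379 bits/symbol.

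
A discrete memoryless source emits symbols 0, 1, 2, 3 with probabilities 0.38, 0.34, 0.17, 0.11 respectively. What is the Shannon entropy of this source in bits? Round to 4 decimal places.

H = −Σ pᵢ log₂ pᵢ.
−0.38·log₂(0.38) = 0.5305
−0.34·log₂(0.34) = 0.5292
−0.17·log₂(0.17) = 0.4346
−0.11·log₂(0.11) = 0.3503
Sum ≈ 1.8445 → 1.8445 bits.

1.8445 bits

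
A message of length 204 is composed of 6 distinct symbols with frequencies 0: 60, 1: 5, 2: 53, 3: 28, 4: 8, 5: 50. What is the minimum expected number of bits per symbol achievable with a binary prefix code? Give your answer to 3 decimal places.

2.265 bits/symbol

Probabilities are the counts divided by 204.
Repeatedly combine the two least-probable nodes; the expected code length is the sum of the merged weights.
merge 5/204 + 2/51 → 13/204
merge 13/204 + 7/51 → 41/204
merge 41/204 + 25/102 → 91/204
merge 53/204 + 5/17 → 113/204
merge 91/204 + 113/204 → 1
L = 13/204 + 41/204 + 91/204 + 113/204 + 1 = 77/34 ≈ 2.265 bits/symbol.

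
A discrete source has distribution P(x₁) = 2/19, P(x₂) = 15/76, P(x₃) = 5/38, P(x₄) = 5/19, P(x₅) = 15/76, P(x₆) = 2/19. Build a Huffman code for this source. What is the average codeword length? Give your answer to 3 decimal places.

Repeatedly combine the two least-probable nodes; the expected code length is the sum of the merged weights.
merge 2/19 + 2/19 → 4/19
merge 5/38 + 15/76 → 25/76
merge 15/76 + 4/19 → 31/76
merge 5/19 + 25/76 → 45/76
merge 31/76 + 45/76 → 1
L = 4/19 + 25/76 + 31/76 + 45/76 + 1 = 193/76 ≈ 2.539 bits/symbol.

2.539 bits/symbol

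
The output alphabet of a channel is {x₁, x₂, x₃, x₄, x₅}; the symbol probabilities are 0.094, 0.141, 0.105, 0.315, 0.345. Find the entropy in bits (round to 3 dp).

H = −Σ pᵢ log₂ pᵢ.
−0.094·log₂(0.094) = 0.3207
−0.141·log₂(0.141) = 0.3985
−0.105·log₂(0.105) = 0.3414
−0.315·log₂(0.315) = 0.5250
−0.345·log₂(0.345) = 0.5297
Sum ≈ 2.1152 → 2.115 bits.

2.115 bits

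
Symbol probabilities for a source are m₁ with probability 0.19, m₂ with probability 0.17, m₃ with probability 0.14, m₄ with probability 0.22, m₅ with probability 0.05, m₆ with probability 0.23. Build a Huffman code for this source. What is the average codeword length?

2.55 bits/symbol

Repeatedly combine the two least-probable nodes; the expected code length is the sum of the merged weights.
merge 1/20 + 7/50 → 19/100
merge 17/100 + 19/100 → 9/25
merge 19/100 + 11/50 → 41/100
merge 23/100 + 9/25 → 59/100
merge 41/100 + 59/100 → 1
L = 19/100 + 9/25 + 41/100 + 59/100 + 1 = 51/20 = 2.55 bits/symbol.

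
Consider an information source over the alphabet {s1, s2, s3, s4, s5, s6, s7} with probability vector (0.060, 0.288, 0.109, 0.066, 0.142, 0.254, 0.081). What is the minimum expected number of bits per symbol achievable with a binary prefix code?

Repeatedly combine the two least-probable nodes; the expected code length is the sum of the merged weights.
merge 3/50 + 33/500 → 63/500
merge 81/1000 + 109/1000 → 19/100
merge 63/500 + 71/500 → 67/250
merge 19/100 + 127/500 → 111/250
merge 67/250 + 36/125 → 139/250
merge 111/250 + 139/250 → 1
L = 63/500 + 19/100 + 67/250 + 111/250 + 139/250 + 1 = 323/125 = 2.584 bits/symbol.

2.584 bits/symbol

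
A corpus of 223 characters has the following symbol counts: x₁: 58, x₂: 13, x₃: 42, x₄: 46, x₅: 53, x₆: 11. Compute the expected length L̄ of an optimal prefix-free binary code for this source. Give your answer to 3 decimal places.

2.404 bits/symbol

Probabilities are the counts divided by 223.
Repeatedly combine the two least-probable nodes; the expected code length is the sum of the merged weights.
merge 11/223 + 13/223 → 24/223
merge 24/223 + 42/223 → 66/223
merge 46/223 + 53/223 → 99/223
merge 58/223 + 66/223 → 124/223
merge 99/223 + 124/223 → 1
L = 24/223 + 66/223 + 99/223 + 124/223 + 1 = 536/223 ≈ 2.404 bits/symbol.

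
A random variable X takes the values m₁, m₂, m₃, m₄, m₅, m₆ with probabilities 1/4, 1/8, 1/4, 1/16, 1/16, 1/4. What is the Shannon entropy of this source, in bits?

2.375 bits

Each probability is a power of 1/2, so log₂(1/p) is an integer.
H = Σ p·log₂(1/p) = 1/4·2 + 1/8·3 + 1/4·2 + 1/16·4 + 1/16·4 + 1/4·2 = 2.375 bits.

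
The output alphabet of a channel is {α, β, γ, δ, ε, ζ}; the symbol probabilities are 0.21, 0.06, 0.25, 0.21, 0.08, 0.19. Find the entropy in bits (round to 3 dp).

2.436 bits

H = −Σ pᵢ log₂ pᵢ.
−0.21·log₂(0.21) = 0.4728
−0.06·log₂(0.06) = 0.2435
−0.25·log₂(0.25) = 0.5000
−0.21·log₂(0.21) = 0.4728
−0.08·log₂(0.08) = 0.2915
−0.19·log₂(0.19) = 0.4552
Sum ≈ 2.4359 → 2.436 bits.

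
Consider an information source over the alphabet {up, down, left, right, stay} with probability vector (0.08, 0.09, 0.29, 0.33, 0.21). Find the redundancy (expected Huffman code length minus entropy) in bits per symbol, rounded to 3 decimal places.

Entropy H = −Σ p log₂ p ≈ 2.1227 bits.
Huffman merges: 2/25+9/100→17/100; 17/100+21/100→19/50; 29/100+33/100→31/50; 19/50+31/50→1. L = 217/100 ≈ 2.1700.
L − H = 2.1700 − 2.1227 = 0.047 bits.

0.047 bits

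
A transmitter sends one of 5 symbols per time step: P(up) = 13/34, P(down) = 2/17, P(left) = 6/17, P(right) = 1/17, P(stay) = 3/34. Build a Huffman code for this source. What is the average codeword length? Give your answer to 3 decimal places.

Repeatedly combine the two least-probable nodes; the expected code length is the sum of the merged weights.
merge 1/17 + 3/34 → 5/34
merge 2/17 + 5/34 → 9/34
merge 9/34 + 6/17 → 21/34
merge 13/34 + 21/34 → 1
L = 5/34 + 9/34 + 21/34 + 1 = 69/34 ≈ 2.029 bits/symbol.

2.029 bits/symbol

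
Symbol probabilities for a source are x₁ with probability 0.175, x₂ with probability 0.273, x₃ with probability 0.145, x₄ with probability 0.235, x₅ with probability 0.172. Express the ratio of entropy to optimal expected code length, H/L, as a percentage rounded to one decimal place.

Entropy H = −Σ p log₂ p ≈ 2.2831 bits.
Huffman merges: 29/200+43/250→317/1000; 7/40+47/200→41/100; 273/1000+317/1000→59/100; 41/100+59/100→1. L = 2317/1000 ≈ 2.3170.
Efficiency = H/L = 2.2831/2.3170 = 98.5%.

98.5%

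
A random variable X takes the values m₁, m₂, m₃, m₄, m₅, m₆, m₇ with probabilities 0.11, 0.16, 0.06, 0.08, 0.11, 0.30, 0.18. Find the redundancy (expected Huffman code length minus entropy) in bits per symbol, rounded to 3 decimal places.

0.035 bits

Entropy H = −Σ p log₂ p ≈ 2.6250 bits.
Huffman merges: 3/50+2/25→7/50; 11/100+11/100→11/50; 7/50+4/25→3/10; 9/50+11/50→2/5; 3/10+3/10→3/5; 2/5+3/5→1. L = 133/50 ≈ 2.6600.
L − H = 2.6600 − 2.6250 = 0.035 bits.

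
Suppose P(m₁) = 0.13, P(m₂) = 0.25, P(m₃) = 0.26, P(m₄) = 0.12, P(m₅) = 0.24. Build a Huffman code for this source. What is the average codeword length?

Repeatedly combine the two least-probable nodes; the expected code length is the sum of the merged weights.
merge 3/25 + 13/100 → 1/4
merge 6/25 + 1/4 → 49/100
merge 1/4 + 13/50 → 51/100
merge 49/100 + 51/100 → 1
L = 1/4 + 49/100 + 51/100 + 1 = 9/4 = 2.25 bits/symbol.

2.25 bits/symbol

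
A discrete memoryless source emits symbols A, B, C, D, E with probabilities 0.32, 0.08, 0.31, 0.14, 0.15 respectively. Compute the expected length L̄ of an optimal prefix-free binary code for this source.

2.22 bits/symbol

Repeatedly combine the two least-probable nodes; the expected code length is the sum of the merged weights.
merge 2/25 + 7/50 → 11/50
merge 3/20 + 11/50 → 37/100
merge 31/100 + 8/25 → 63/100
merge 37/100 + 63/100 → 1
L = 11/50 + 37/100 + 63/100 + 1 = 111/50 = 2.22 bits/symbol.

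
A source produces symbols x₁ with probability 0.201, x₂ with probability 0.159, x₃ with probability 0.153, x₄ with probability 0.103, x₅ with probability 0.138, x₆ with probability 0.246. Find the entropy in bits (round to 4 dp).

H = −Σ pᵢ log₂ pᵢ.
−0.201·log₂(0.201) = 0.4653
−0.159·log₂(0.159) = 0.4218
−0.153·log₂(0.153) = 0.4144
−0.103·log₂(0.103) = 0.3378
−0.138·log₂(0.138) = 0.3943
−0.246·log₂(0.246) = 0.4977
Sum ≈ 2.5312 → 2.5312 bits.

2.5312 bits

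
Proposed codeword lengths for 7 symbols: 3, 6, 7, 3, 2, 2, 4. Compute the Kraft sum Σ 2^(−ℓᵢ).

0.8359375

With common denominator 2^7 = 128: Σ 2^(−ℓᵢ) = 16/128 + 2/128 + 1/128 + 16/128 + 32/128 + 32/128 + 8/128 = 107/128 = 0.8359375.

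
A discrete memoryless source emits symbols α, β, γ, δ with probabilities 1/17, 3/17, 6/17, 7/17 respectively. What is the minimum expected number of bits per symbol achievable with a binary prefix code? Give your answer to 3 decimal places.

1.824 bits/symbol

Repeatedly combine the two least-probable nodes; the expected code length is the sum of the merged weights.
merge 1/17 + 3/17 → 4/17
merge 4/17 + 6/17 → 10/17
merge 7/17 + 10/17 → 1
L = 4/17 + 10/17 + 1 = 31/17 ≈ 1.824 bits/symbol.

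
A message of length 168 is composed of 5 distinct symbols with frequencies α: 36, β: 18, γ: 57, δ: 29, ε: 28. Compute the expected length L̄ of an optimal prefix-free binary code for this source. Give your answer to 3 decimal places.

2.274 bits/symbol

Probabilities are the counts divided by 168.
Repeatedly combine the two least-probable nodes; the expected code length is the sum of the merged weights.
merge 3/28 + 1/6 → 23/84
merge 29/168 + 3/14 → 65/168
merge 23/84 + 19/56 → 103/168
merge 65/168 + 103/168 → 1
L = 23/84 + 65/168 + 103/168 + 1 = 191/84 ≈ 2.274 bits/symbol.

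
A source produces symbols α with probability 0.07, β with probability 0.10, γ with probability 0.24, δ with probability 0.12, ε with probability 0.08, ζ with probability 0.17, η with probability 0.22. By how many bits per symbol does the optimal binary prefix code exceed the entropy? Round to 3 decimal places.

Entropy H = −Σ p log₂ p ≈ 2.6686 bits.
Huffman merges: 7/100+2/25→3/20; 1/10+3/25→11/50; 3/20+17/100→8/25; 11/50+11/50→11/25; 6/25+8/25→14/25; 11/25+14/25→1. L = 269/100 ≈ 2.6900.
L − H = 2.6900 − 2.6686 = 0.021 bits.

0.021 bits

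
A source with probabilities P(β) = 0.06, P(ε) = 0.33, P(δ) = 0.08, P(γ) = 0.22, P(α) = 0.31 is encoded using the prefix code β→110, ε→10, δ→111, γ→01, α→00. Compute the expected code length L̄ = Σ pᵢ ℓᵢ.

L̄ = Σ pᵢ·ℓᵢ = 0.06·3 + 0.33·2 + 0.08·3 + 0.22·2 + 0.31·2 = 2.14 bits/symbol.

2.14 bits/symbol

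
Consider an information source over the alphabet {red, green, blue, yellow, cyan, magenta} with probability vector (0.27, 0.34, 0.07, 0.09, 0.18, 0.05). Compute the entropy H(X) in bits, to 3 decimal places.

2.282 bits

H = −Σ pᵢ log₂ pᵢ.
−0.27·log₂(0.27) = 0.5100
−0.34·log₂(0.34) = 0.5292
−0.07·log₂(0.07) = 0.2686
−0.09·log₂(0.09) = 0.3127
−0.18·log₂(0.18) = 0.4453
−0.05·log₂(0.05) = 0.2161
Sum ≈ 2.2818 → 2.282 bits.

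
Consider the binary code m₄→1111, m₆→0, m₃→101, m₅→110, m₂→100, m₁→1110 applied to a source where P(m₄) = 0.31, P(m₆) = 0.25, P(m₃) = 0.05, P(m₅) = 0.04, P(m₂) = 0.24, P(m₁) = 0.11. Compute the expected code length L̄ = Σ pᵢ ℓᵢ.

2.92 bits/symbol

L̄ = Σ pᵢ·ℓᵢ = 0.31·4 + 0.25·1 + 0.05·3 + 0.04·3 + 0.24·3 + 0.11·4 = 2.92 bits/symbol.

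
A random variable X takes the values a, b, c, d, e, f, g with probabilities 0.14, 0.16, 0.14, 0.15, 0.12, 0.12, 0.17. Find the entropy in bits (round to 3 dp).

2.797 bits

H = −Σ pᵢ log₂ pᵢ.
−0.14·log₂(0.14) = 0.3971
−0.16·log₂(0.16) = 0.4230
−0.14·log₂(0.14) = 0.3971
−0.15·log₂(0.15) = 0.4105
−0.12·log₂(0.12) = 0.3671
−0.12·log₂(0.12) = 0.3671
−0.17·log₂(0.17) = 0.4346
Sum ≈ 2.7965 → 2.797 bits.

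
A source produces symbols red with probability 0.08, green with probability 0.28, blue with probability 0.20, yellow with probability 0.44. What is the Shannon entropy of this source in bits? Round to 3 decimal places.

H = −Σ pᵢ log₂ pᵢ.
−0.08·log₂(0.08) = 0.2915
−0.28·log₂(0.28) = 0.5142
−0.20·log₂(0.20) = 0.4644
−0.44·log₂(0.44) = 0.5211
Sum ≈ 1.7913 → 1.791 bits.

1.791 bits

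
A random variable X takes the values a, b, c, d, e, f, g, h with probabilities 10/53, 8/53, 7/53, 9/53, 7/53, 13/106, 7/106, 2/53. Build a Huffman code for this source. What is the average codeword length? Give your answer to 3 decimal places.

Repeatedly combine the two least-probable nodes; the expected code length is the sum of the merged weights.
merge 2/53 + 7/106 → 11/106
merge 11/106 + 13/106 → 12/53
merge 7/53 + 7/53 → 14/53
merge 8/53 + 9/53 → 17/53
merge 10/53 + 12/53 → 22/53
merge 14/53 + 17/53 → 31/53
merge 22/53 + 31/53 → 1
L = 11/106 + 12/53 + 14/53 + 17/53 + 22/53 + 31/53 + 1 = 309/106 ≈ 2.915 bits/symbol.

2.915 bits/symbol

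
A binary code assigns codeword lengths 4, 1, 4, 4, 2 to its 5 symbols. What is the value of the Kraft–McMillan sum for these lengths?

With common denominator 2^4 = 16: Σ 2^(−ℓᵢ) = 1/16 + 8/16 + 1/16 + 1/16 + 4/16 = 15/16 = 0.9375.

0.9375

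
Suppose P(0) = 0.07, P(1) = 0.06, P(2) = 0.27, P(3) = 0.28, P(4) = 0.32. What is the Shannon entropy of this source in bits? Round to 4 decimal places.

H = −Σ pᵢ log₂ pᵢ.
−0.07·log₂(0.07) = 0.2686
−0.06·log₂(0.06) = 0.2435
−0.27·log₂(0.27) = 0.5100
−0.28·log₂(0.28) = 0.5142
−0.32·log₂(0.32) = 0.5260
Sum ≈ 2.0624 → 2.0624 bits.

2.0624 bits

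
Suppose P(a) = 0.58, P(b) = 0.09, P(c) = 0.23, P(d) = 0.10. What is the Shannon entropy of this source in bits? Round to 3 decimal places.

1.588 bits

H = −Σ pᵢ log₂ pᵢ.
−0.58·log₂(0.58) = 0.4558
−0.09·log₂(0.09) = 0.3127
−0.23·log₂(0.23) = 0.4877
−0.10·log₂(0.10) = 0.3322
Sum ≈ 1.5883 → 1.588 bits.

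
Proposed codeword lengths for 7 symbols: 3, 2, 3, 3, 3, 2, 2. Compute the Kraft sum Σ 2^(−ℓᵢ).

1.25

With common denominator 2^3 = 8: Σ 2^(−ℓᵢ) = 1/8 + 2/8 + 1/8 + 1/8 + 1/8 + 2/8 + 2/8 = 10/8 = 1.25.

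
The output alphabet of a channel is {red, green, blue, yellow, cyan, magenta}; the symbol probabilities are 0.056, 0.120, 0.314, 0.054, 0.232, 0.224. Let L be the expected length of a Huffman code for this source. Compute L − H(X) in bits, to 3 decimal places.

0.015 bits

Entropy H = −Σ p log₂ p ≈ 2.3246 bits.
Huffman merges: 27/500+7/125→11/100; 11/100+3/25→23/100; 28/125+23/100→227/500; 29/125+157/500→273/500; 227/500+273/500→1. L = 117/50 ≈ 2.3400.
L − H = 2.3400 − 2.3246 = 0.015 bits.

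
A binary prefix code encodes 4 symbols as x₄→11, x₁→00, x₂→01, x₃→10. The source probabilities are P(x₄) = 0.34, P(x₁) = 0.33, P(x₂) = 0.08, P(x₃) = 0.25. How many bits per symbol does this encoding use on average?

2 bits/symbol

L̄ = Σ pᵢ·ℓᵢ = 0.34·2 + 0.33·2 + 0.08·2 + 0.25·2 = 2 bits/symbol.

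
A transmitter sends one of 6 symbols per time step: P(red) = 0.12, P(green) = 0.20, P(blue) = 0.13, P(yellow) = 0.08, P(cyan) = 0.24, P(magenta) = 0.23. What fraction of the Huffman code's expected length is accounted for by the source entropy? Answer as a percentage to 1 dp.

Entropy H = −Σ p log₂ p ≈ 2.4874 bits.
Huffman merges: 2/25+3/25→1/5; 13/100+1/5→33/100; 1/5+23/100→43/100; 6/25+33/100→57/100; 43/100+57/100→1. L = 253/100 ≈ 2.5300.
Efficiency = H/L = 2.4874/2.5300 = 98.3%.

98.3%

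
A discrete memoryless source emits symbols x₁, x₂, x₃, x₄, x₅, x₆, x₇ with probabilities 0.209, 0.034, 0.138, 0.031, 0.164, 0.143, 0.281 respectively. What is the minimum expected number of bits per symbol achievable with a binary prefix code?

2.575 bits/symbol

Repeatedly combine the two least-probable nodes; the expected code length is the sum of the merged weights.
merge 31/1000 + 17/500 → 13/200
merge 13/200 + 69/500 → 203/1000
merge 143/1000 + 41/250 → 307/1000
merge 203/1000 + 209/1000 → 103/250
merge 281/1000 + 307/1000 → 147/250
merge 103/250 + 147/250 → 1
L = 13/200 + 203/1000 + 307/1000 + 103/250 + 147/250 + 1 = 103/40 = 2.575 bits/symbol.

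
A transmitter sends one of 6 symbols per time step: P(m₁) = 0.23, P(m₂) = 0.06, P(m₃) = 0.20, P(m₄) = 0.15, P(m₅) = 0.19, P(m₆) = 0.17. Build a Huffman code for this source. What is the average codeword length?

2.57 bits/symbol

Repeatedly combine the two least-probable nodes; the expected code length is the sum of the merged weights.
merge 3/50 + 3/20 → 21/100
merge 17/100 + 19/100 → 9/25
merge 1/5 + 21/100 → 41/100
merge 23/100 + 9/25 → 59/100
merge 41/100 + 59/100 → 1
L = 21/100 + 9/25 + 41/100 + 59/100 + 1 = 257/100 = 2.57 bits/symbol.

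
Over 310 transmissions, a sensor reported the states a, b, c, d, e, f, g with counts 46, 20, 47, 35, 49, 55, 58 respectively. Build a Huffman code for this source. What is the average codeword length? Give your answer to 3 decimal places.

Probabilities are the counts divided by 310.
Repeatedly combine the two least-probable nodes; the expected code length is the sum of the merged weights.
merge 2/31 + 7/62 → 11/62
merge 23/155 + 47/310 → 3/10
merge 49/310 + 11/62 → 52/155
merge 11/62 + 29/155 → 113/310
merge 3/10 + 52/155 → 197/310
merge 113/310 + 197/310 → 1
L = 11/62 + 3/10 + 52/155 + 113/310 + 197/310 + 1 = 436/155 ≈ 2.813 bits/symbol.

2.813 bits/symbol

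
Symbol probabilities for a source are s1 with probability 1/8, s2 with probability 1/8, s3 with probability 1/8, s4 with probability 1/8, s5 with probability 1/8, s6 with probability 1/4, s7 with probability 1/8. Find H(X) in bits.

Each probability is a power of 1/2, so log₂(1/p) is an integer.
H = Σ p·log₂(1/p) = 1/8·3 + 1/8·3 + 1/8·3 + 1/8·3 + 1/8·3 + 1/4·2 + 1/8·3 = 2.75 bits.

2.75 bits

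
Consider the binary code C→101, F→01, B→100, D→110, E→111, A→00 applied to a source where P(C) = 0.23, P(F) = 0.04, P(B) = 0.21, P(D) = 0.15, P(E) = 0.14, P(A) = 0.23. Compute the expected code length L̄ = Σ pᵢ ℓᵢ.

L̄ = Σ pᵢ·ℓᵢ = 0.23·3 + 0.04·2 + 0.21·3 + 0.15·3 + 0.14·3 + 0.23·2 = 2.73 bits/symbol.

2.73 bits/symbol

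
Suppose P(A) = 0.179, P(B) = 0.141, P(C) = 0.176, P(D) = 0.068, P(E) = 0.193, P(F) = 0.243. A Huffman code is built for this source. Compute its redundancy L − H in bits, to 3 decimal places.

Entropy H = −Σ p log₂ p ≈ 2.5016 bits.
Huffman merges: 17/250+141/1000→209/1000; 22/125+179/1000→71/200; 193/1000+209/1000→201/500; 243/1000+71/200→299/500; 201/500+299/500→1. L = 641/250 ≈ 2.5640.
L − H = 2.5640 − 2.5016 = 0.062 bits.

0.062 bits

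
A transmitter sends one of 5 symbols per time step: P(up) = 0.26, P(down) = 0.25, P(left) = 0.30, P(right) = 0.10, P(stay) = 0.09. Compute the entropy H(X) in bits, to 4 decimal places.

2.1712 bits

H = −Σ pᵢ log₂ pᵢ.
−0.26·log₂(0.26) = 0.5053
−0.25·log₂(0.25) = 0.5000
−0.30·log₂(0.30) = 0.5211
−0.10·log₂(0.10) = 0.3322
−0.09·log₂(0.09) = 0.3127
Sum ≈ 2.1712 → 2.1712 bits.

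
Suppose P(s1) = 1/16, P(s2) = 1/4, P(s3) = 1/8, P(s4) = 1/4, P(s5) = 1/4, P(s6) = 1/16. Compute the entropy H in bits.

Each probability is a power of 1/2, so log₂(1/p) is an integer.
H = Σ p·log₂(1/p) = 1/16·4 + 1/4·2 + 1/8·3 + 1/4·2 + 1/4·2 + 1/16·4 = 2.375 bits.

2.375 bits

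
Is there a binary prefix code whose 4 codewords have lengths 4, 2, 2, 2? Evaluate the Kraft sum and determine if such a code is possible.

0.8125; yes

With common denominator 2^4 = 16: Σ 2^(−ℓᵢ) = 1/16 + 4/16 + 4/16 + 4/16 = 13/16 = 0.8125.
Kraft's inequality requires Σ ≤ 1; here Σ = 0.8125 ≤ 1, so such a prefix code exists.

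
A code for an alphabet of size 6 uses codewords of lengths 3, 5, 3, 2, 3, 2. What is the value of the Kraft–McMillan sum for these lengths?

0.90625

With common denominator 2^5 = 32: Σ 2^(−ℓᵢ) = 4/32 + 1/32 + 4/32 + 8/32 + 4/32 + 8/32 = 29/32 = 0.90625.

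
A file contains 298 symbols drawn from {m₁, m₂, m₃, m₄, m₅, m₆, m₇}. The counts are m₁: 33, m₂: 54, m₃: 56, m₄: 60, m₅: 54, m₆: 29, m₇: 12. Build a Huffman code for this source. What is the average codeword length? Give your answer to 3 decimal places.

Probabilities are the counts divided by 298.
Repeatedly combine the two least-probable nodes; the expected code length is the sum of the merged weights.
merge 6/149 + 29/298 → 41/298
merge 33/298 + 41/298 → 37/149
merge 27/149 + 27/149 → 54/149
merge 28/149 + 30/149 → 58/149
merge 37/149 + 54/149 → 91/149
merge 58/149 + 91/149 → 1
L = 41/298 + 37/149 + 54/149 + 58/149 + 91/149 + 1 = 819/298 ≈ 2.748 bits/symbol.

2.748 bits/symbol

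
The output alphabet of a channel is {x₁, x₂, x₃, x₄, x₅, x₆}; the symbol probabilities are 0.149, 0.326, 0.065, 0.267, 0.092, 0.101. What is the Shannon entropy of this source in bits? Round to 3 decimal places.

H = −Σ pᵢ log₂ pᵢ.
−0.149·log₂(0.149) = 0.4092
−0.326·log₂(0.326) = 0.5272
−0.065·log₂(0.065) = 0.2563
−0.267·log₂(0.267) = 0.5087
−0.092·log₂(0.092) = 0.3167
−0.101·log₂(0.101) = 0.3341
Sum ≈ 2.3521 → 2.352 bits.

2.352 bits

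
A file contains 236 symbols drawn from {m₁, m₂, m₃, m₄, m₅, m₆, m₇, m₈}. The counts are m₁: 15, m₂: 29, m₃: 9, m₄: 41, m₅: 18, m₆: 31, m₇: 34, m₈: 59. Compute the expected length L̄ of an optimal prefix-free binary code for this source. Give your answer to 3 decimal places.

Probabilities are the counts divided by 236.
Repeatedly combine the two least-probable nodes; the expected code length is the sum of the merged weights.
merge 9/236 + 15/236 → 6/59
merge 9/118 + 6/59 → 21/118
merge 29/236 + 31/236 → 15/59
merge 17/118 + 41/236 → 75/236
merge 21/118 + 1/4 → 101/236
merge 15/59 + 75/236 → 135/236
merge 101/236 + 135/236 → 1
L = 6/59 + 21/118 + 15/59 + 75/236 + 101/236 + 135/236 + 1 = 673/236 ≈ 2.852 bits/symbol.

2.852 bits/symbol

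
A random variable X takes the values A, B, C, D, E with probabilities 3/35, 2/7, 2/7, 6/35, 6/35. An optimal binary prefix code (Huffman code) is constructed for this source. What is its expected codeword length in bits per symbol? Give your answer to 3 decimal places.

2.257 bits/symbol

Repeatedly combine the two least-probable nodes; the expected code length is the sum of the merged weights.
merge 3/35 + 6/35 → 9/35
merge 6/35 + 9/35 → 3/7
merge 2/7 + 2/7 → 4/7
merge 3/7 + 4/7 → 1
L = 9/35 + 3/7 + 4/7 + 1 = 79/35 ≈ 2.257 bits/symbol.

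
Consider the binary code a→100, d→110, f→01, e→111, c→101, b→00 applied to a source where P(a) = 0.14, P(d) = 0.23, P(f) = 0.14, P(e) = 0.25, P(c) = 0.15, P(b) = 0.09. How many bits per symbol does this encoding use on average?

2.77 bits/symbol

L̄ = Σ pᵢ·ℓᵢ = 0.14·3 + 0.23·3 + 0.14·2 + 0.25·3 + 0.15·3 + 0.09·2 = 2.77 bits/symbol.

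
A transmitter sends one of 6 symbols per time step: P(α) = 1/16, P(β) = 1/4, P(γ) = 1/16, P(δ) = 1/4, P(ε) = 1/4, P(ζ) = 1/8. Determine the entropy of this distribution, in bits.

Each probability is a power of 1/2, so log₂(1/p) is an integer.
H = Σ p·log₂(1/p) = 1/16·4 + 1/4·2 + 1/16·4 + 1/4·2 + 1/4·2 + 1/8·3 = 2.375 bits.

2.375 bits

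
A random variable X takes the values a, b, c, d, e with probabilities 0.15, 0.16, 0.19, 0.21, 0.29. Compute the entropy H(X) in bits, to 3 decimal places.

H = −Σ pᵢ log₂ pᵢ.
−0.15·log₂(0.15) = 0.4105
−0.16·log₂(0.16) = 0.4230
−0.19·log₂(0.19) = 0.4552
−0.21·log₂(0.21) = 0.4728
−0.29·log₂(0.29) = 0.5179
Sum ≈ 2.2795 → 2.280 bits.

2.280 bits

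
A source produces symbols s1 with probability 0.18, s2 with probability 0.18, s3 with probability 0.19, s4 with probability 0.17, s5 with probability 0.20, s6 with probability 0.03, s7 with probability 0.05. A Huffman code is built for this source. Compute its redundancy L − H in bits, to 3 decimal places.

0.077 bits

Entropy H = −Σ p log₂ p ≈ 2.6127 bits.
Huffman merges: 3/100+1/20→2/25; 2/25+17/100→1/4; 9/50+9/50→9/25; 19/100+1/5→39/100; 1/4+9/25→61/100; 39/100+61/100→1. L = 269/100 ≈ 2.6900.
L − H = 2.6900 − 2.6127 = 0.077 bits.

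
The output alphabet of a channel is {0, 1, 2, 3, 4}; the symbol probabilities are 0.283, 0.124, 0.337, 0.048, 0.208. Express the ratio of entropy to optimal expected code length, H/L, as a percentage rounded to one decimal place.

96.6%

Entropy H = −Σ p log₂ p ≈ 2.0991 bits.
Huffman merges: 6/125+31/250→43/250; 43/250+26/125→19/50; 283/1000+337/1000→31/50; 19/50+31/50→1. L = 543/250 ≈ 2.1720.
Efficiency = H/L = 2.0991/2.1720 = 96.6%.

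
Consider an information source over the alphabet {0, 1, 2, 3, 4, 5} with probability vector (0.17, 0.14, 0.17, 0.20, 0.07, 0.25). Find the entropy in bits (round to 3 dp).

H = −Σ pᵢ log₂ pᵢ.
−0.17·log₂(0.17) = 0.4346
−0.14·log₂(0.14) = 0.3971
−0.17·log₂(0.17) = 0.4346
−0.20·log₂(0.20) = 0.4644
−0.07·log₂(0.07) = 0.2686
−0.25·log₂(0.25) = 0.5000
Sum ≈ 2.4992 → 2.499 bits.

2.499 bits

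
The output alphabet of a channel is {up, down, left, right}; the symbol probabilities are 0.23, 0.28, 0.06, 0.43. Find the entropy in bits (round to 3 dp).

1.769 bits

H = −Σ pᵢ log₂ pᵢ.
−0.23·log₂(0.23) = 0.4877
−0.28·log₂(0.28) = 0.5142
−0.06·log₂(0.06) = 0.2435
−0.43·log₂(0.43) = 0.5236
Sum ≈ 1.7690 → 1.769 bits.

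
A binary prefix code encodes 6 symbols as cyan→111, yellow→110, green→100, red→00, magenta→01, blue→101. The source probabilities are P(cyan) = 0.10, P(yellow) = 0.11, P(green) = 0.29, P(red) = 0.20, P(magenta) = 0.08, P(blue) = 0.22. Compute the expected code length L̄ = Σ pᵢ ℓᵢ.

L̄ = Σ pᵢ·ℓᵢ = 0.10·3 + 0.11·3 + 0.29·3 + 0.20·2 + 0.08·2 + 0.22·3 = 2.72 bits/symbol.

2.72 bits/symbol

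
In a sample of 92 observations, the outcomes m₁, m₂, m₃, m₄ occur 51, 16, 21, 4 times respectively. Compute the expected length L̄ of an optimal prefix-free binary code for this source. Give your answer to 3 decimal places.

Probabilities are the counts divided by 92.
Repeatedly combine the two least-probable nodes; the expected code length is the sum of the merged weights.
merge 1/23 + 4/23 → 5/23
merge 5/23 + 21/92 → 41/92
merge 41/92 + 51/92 → 1
L = 5/23 + 41/92 + 1 = 153/92 ≈ 1.663 bits/symbol.

1.663 bits/symbol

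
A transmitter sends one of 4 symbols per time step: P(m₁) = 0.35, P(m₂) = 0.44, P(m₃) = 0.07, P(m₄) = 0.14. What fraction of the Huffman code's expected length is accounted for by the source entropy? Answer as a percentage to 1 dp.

Entropy H = −Σ p log₂ p ≈ 1.7169 bits.
Huffman merges: 7/100+7/50→21/100; 21/100+7/20→14/25; 11/25+14/25→1. L = 177/100 ≈ 1.7700.
Efficiency = H/L = 1.7169/1.7700 = 97.0%.

97.0%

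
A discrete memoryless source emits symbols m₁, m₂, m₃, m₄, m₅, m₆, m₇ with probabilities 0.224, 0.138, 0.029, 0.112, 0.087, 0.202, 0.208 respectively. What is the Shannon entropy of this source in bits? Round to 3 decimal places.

2.623 bits

H = −Σ pᵢ log₂ pᵢ.
−0.224·log₂(0.224) = 0.4835
−0.138·log₂(0.138) = 0.3943
−0.029·log₂(0.029) = 0.1481
−0.112·log₂(0.112) = 0.3537
−0.087·log₂(0.087) = 0.3065
−0.202·log₂(0.202) = 0.4661
−0.208·log₂(0.208) = 0.4712
Sum ≈ 2.6235 → 2.623 bits.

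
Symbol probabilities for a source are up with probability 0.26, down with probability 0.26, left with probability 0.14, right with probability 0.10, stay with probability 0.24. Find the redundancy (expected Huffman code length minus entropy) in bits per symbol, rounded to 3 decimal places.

Entropy H = −Σ p log₂ p ≈ 2.2340 bits.
Huffman merges: 1/10+7/50→6/25; 6/25+6/25→12/25; 13/50+13/50→13/25; 12/25+13/25→1. L = 56/25 ≈ 2.2400.
L − H = 2.2400 − 2.2340 = 0.006 bits.

0.006 bits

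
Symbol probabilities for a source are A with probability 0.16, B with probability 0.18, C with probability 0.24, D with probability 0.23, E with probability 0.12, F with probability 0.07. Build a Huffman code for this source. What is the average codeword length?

2.53 bits/symbol

Repeatedly combine the two least-probable nodes; the expected code length is the sum of the merged weights.
merge 7/100 + 3/25 → 19/100
merge 4/25 + 9/50 → 17/50
merge 19/100 + 23/100 → 21/50
merge 6/25 + 17/50 → 29/50
merge 21/50 + 29/50 → 1
L = 19/100 + 17/50 + 21/50 + 29/50 + 1 = 253/100 = 2.53 bits/symbol.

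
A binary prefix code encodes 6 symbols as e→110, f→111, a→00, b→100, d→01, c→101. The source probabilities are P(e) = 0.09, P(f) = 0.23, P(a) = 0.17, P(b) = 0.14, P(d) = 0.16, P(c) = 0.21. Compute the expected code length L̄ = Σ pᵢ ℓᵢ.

2.67 bits/symbol

L̄ = Σ pᵢ·ℓᵢ = 0.09·3 + 0.23·3 + 0.17·2 + 0.14·3 + 0.16·2 + 0.21·3 = 2.67 bits/symbol.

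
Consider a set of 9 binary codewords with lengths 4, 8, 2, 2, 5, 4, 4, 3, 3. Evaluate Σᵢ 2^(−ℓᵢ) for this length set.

With common denominator 2^8 = 256: Σ 2^(−ℓᵢ) = 16/256 + 1/256 + 64/256 + 64/256 + 8/256 + 16/256 + 16/256 + 32/256 + 32/256 = 249/256 = 0.97265625.

0.97265625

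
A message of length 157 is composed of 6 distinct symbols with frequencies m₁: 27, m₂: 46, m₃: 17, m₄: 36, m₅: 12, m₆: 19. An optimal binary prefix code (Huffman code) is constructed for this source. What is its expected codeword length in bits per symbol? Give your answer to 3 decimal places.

Probabilities are the counts divided by 157.
Repeatedly combine the two least-probable nodes; the expected code length is the sum of the merged weights.
merge 12/157 + 17/157 → 29/157
merge 19/157 + 27/157 → 46/157
merge 29/157 + 36/157 → 65/157
merge 46/157 + 46/157 → 92/157
merge 65/157 + 92/157 → 1
L = 29/157 + 46/157 + 65/157 + 92/157 + 1 = 389/157 ≈ 2.478 bits/symbol.

2.478 bits/symbol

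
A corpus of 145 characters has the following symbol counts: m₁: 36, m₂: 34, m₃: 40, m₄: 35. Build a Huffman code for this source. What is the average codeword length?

2 bits/symbol

Probabilities are the counts divided by 145.
Repeatedly combine the two least-probable nodes; the expected code length is the sum of the merged weights.
merge 34/145 + 7/29 → 69/145
merge 36/145 + 8/29 → 76/145
merge 69/145 + 76/145 → 1
L = 69/145 + 76/145 + 1 = 2 bits/symbol.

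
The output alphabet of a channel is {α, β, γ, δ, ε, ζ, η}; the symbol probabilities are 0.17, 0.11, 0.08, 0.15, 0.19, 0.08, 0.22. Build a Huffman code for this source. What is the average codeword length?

2.75 bits/symbol

Repeatedly combine the two least-probable nodes; the expected code length is the sum of the merged weights.
merge 2/25 + 2/25 → 4/25
merge 11/100 + 3/20 → 13/50
merge 4/25 + 17/100 → 33/100
merge 19/100 + 11/50 → 41/100
merge 13/50 + 33/100 → 59/100
merge 41/100 + 59/100 → 1
L = 4/25 + 13/50 + 33/100 + 41/100 + 59/100 + 1 = 11/4 = 2.75 bits/symbol.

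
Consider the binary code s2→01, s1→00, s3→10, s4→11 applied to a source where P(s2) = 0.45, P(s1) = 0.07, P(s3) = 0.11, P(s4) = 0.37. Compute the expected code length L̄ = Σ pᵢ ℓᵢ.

2 bits/symbol

L̄ = Σ pᵢ·ℓᵢ = 0.45·2 + 0.07·2 + 0.11·2 + 0.37·2 = 2 bits/symbol.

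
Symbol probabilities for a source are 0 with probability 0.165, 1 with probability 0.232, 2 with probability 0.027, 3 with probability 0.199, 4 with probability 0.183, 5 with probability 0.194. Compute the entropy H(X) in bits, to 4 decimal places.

2.4295 bits

H = −Σ pᵢ log₂ pᵢ.
−0.165·log₂(0.165) = 0.4289
−0.232·log₂(0.232) = 0.4890
−0.027·log₂(0.027) = 0.1407
−0.199·log₂(0.199) = 0.4635
−0.183·log₂(0.183) = 0.4484
−0.194·log₂(0.194) = 0.4590
Sum ≈ 2.4295 → 2.4295 bits.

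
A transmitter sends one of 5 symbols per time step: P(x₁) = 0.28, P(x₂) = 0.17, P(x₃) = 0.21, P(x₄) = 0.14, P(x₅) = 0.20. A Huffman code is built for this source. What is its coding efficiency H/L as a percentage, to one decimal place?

98.8%

Entropy H = −Σ p log₂ p ≈ 2.2831 bits.
Huffman merges: 7/50+17/100→31/100; 1/5+21/100→41/100; 7/25+31/100→59/100; 41/100+59/100→1. L = 231/100 ≈ 2.3100.
Efficiency = H/L = 2.2831/2.3100 = 98.8%.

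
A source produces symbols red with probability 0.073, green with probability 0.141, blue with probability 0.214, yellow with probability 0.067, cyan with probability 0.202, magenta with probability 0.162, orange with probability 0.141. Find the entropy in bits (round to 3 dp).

2.701 bits

H = −Σ pᵢ log₂ pᵢ.
−0.073·log₂(0.073) = 0.2756
−0.141·log₂(0.141) = 0.3985
−0.214·log₂(0.214) = 0.4760
−0.067·log₂(0.067) = 0.2613
−0.202·log₂(0.202) = 0.4661
−0.162·log₂(0.162) = 0.4254
−0.141·log₂(0.141) = 0.3985
Sum ≈ 2.7015 → 2.701 bits.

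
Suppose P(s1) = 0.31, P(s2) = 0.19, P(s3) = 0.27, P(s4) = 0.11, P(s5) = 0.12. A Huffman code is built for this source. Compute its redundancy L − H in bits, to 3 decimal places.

0.024 bits

Entropy H = −Σ p log₂ p ≈ 2.2064 bits.
Huffman merges: 11/100+3/25→23/100; 19/100+23/100→21/50; 27/100+31/100→29/50; 21/50+29/50→1. L = 223/100 ≈ 2.2300.
L − H = 2.2300 − 2.2064 = 0.024 bits.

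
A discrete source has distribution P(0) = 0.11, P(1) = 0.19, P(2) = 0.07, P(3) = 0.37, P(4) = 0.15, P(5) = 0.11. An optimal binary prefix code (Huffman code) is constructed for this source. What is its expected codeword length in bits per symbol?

2.44 bits/symbol

Repeatedly combine the two least-probable nodes; the expected code length is the sum of the merged weights.
merge 7/100 + 11/100 → 9/50
merge 11/100 + 3/20 → 13/50
merge 9/50 + 19/100 → 37/100
merge 13/50 + 37/100 → 63/100
merge 37/100 + 63/100 → 1
L = 9/50 + 13/50 + 37/100 + 63/100 + 1 = 61/25 = 2.44 bits/symbol.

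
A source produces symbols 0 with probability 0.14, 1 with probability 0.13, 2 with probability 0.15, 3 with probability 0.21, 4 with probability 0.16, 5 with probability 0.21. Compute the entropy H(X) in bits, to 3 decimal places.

2.559 bits

H = −Σ pᵢ log₂ pᵢ.
−0.14·log₂(0.14) = 0.3971
−0.13·log₂(0.13) = 0.3826
−0.15·log₂(0.15) = 0.4105
−0.21·log₂(0.21) = 0.4728
−0.16·log₂(0.16) = 0.4230
−0.21·log₂(0.21) = 0.4728
Sum ≈ 2.5590 → 2.559 bits.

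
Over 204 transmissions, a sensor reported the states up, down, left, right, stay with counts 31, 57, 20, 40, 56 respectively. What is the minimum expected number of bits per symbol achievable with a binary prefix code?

2.25 bits/symbol

Probabilities are the counts divided by 204.
Repeatedly combine the two least-probable nodes; the expected code length is the sum of the merged weights.
merge 5/51 + 31/204 → 1/4
merge 10/51 + 1/4 → 91/204
merge 14/51 + 19/68 → 113/204
merge 91/204 + 113/204 → 1
L = 1/4 + 91/204 + 113/204 + 1 = 9/4 = 2.25 bits/symbol.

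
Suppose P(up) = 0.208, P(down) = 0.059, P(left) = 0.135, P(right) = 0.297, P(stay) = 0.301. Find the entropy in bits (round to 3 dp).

H = −Σ pᵢ log₂ pᵢ.
−0.208·log₂(0.208) = 0.4712
−0.059·log₂(0.059) = 0.2409
−0.135·log₂(0.135) = 0.3900
−0.297·log₂(0.297) = 0.5202
−0.301·log₂(0.301) = 0.5214
Sum ≈ 2.1437 → 2.144 bits.

2.144 bits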